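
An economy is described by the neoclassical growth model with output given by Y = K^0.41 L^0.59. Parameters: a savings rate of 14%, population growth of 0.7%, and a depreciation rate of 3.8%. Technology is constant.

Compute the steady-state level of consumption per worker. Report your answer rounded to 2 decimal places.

In steady state, investment equals break-even investment: s·k^α = (n + δ)·k.
Rearranging, k^(1−α) = s / (n + δ).
k^0.59 = 0.14 / (0.007 + 0.038) = 0.14 / 0.045 = 3.1111
k* = 3.1111^(1/0.59) ≈ 6.8462
y* = (k*)^α = 6.8462^0.41 ≈ 2.2006
c* = (1 − s)·y* = (1 − 0.14) × 2.2006 ≈ 1.8925

c* ≈ 1.89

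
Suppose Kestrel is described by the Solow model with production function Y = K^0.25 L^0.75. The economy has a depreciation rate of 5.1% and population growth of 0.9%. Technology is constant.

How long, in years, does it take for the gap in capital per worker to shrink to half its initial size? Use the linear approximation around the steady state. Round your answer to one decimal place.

half-life ≈ 15.4 years

Near the steady state the convergence rate is λ = (1 − α)(n + δ).
λ = (1 − 0.25) × 0.060 = 0.75 × 0.060 = 0.0450
Half-life = ln 2 / λ = 0.6931 / 0.0450 ≈ 15.40 years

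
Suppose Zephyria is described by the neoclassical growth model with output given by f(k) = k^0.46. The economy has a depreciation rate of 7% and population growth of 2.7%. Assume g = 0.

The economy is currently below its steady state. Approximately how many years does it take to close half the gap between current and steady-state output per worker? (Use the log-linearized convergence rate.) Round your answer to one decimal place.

Near the steady state the convergence rate is λ = (1 − α)(n + δ).
λ = (1 − 0.46) × 0.097 = 0.54 × 0.097 = 0.05238
Half-life = ln 2 / λ = 0.6931 / 0.05238 ≈ 13.23 years

half-life ≈ 13.2 years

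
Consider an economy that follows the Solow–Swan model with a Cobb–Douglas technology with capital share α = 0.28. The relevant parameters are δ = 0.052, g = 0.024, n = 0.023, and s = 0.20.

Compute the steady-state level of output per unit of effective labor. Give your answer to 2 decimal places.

y* = 1.31

At the steady state, Δk = 0, so s·k^α = (n + g + δ)·k.
Rearranging, k^(1−α) = s / (n + g + δ).
k^0.72 = 0.20 / (0.023 + 0.024 + 0.052) = 0.20 / 0.099 = 2.0202
k* = 2.0202^(1/0.72) ≈ 2.6556
y* = (k*)^α = 2.6556^0.28 ≈ 1.3145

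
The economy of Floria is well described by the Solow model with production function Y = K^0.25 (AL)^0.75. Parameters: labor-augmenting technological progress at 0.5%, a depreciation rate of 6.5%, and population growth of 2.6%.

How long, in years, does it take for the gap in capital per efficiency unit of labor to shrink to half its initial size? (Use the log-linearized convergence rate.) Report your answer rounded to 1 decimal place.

Near the steady state the convergence rate is λ = (1 − α)(n + g + δ).
λ = (1 − 0.25) × 0.096 = 0.75 × 0.096 = 0.0720
Half-life = ln 2 / λ = 0.6931 / 0.0720 ≈ 9.63 years

half-life ≈ 9.6 years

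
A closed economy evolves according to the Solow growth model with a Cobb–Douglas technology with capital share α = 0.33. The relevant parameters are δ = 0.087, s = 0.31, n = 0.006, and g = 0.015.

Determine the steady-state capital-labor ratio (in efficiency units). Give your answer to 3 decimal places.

k* ≈ 4.825

At the steady state, Δk = 0, so s·k^α = (n + g + δ)·k.
Rearranging, k^(1−α) = s / (n + g + δ).
k^0.67 = 0.31 / (0.006 + 0.015 + 0.087) = 0.31 / 0.108 = 2.8704
k* = 2.8704^(1/0.67) ≈ 4.8250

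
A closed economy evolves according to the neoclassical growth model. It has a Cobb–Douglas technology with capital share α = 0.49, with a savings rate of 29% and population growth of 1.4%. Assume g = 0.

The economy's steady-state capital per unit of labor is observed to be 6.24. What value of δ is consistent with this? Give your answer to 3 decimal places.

At the steady state, Δk = 0, so s·k^α = (n + δ)·k.
So s / (n + δ) = (k*)^(1−α) = 6.24^0.51 = 2.5442.
Therefore n + δ = s / 2.5442 = 0.29 / 2.5442 = 0.1140, so δ = 0.1140 − 0.014 = 0.1000.

δ ≈ 0.100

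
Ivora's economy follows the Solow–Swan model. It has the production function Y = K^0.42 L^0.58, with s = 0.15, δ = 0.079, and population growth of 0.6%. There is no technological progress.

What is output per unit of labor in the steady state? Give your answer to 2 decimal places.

y* ≈ 1.51

In steady state, investment equals break-even investment: s·k^α = (n + δ)·k.
Rearranging, k^(1−α) = s / (n + δ).
k^0.58 = 0.15 / (0.006 + 0.079) = 0.15 / 0.085 = 1.7647
k* = 1.7647^(1/0.58) ≈ 2.6625
y* = (k*)^α = 2.6625^0.42 ≈ 1.5088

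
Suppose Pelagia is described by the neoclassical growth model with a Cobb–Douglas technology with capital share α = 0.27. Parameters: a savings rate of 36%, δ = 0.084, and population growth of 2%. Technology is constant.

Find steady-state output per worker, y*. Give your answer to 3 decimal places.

y* = 1.583

Steady state requires s·f(k) = (n + δ)·k, i.e. s·k^α = (n + δ)·k.
Rearranging, k^(1−α) = s / (n + δ).
k^0.73 = 0.36 / (0.020 + 0.084) = 0.36 / 0.104 = 3.4615
k* = 3.4615^(1/0.73) ≈ 5.4792
y* = (k*)^α = 5.4792^0.27 ≈ 1.5829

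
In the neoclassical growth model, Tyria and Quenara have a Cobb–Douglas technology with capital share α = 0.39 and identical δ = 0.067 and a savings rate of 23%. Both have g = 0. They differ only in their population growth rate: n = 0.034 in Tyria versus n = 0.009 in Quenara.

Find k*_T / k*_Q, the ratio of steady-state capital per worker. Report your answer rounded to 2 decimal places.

k*_T / k*_Q ≈ 0.63

Steady-state k* = [s/(n + δ)]^(1/(1−α)), so the ratio is [ (s_T/(n + δ)_T) / (s_Q/(n + δ)_Q) ]^1.6393.
s_T/(n + δ)_T = 0.23/0.101 = 2.2772; s_Q/(n + δ)_Q = 0.23/0.076 = 3.0263.
Ratio = (2.2772/3.0263)^1.6393 = 0.7525^1.6393 ≈ 0.6274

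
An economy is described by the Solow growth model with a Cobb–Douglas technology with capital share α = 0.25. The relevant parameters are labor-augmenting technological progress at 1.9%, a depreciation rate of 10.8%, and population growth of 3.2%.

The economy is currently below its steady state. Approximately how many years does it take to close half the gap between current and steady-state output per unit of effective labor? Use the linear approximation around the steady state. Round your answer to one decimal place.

t_½ ≈ 5.8 years

Near the steady state the convergence rate is λ = (1 − α)(n + g + δ).
λ = (1 − 0.25) × 0.159 = 0.75 × 0.159 = 0.11925
Half-life = ln 2 / λ = 0.6931 / 0.11925 ≈ 5.81 years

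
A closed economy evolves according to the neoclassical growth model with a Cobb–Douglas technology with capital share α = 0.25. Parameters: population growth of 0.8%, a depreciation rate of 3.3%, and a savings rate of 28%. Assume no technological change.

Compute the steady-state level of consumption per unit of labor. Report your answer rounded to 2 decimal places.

In steady state, investment equals break-even investment: s·k^α = (n + δ)·k.
Rearranging, k^(1−α) = s / (n + δ).
k^0.75 = 0.28 / (0.008 + 0.033) = 0.28 / 0.041 = 6.8293
k* = 6.8293^(1/0.75) ≈ 12.9569
y* = (k*)^α = 12.9569^0.25 ≈ 1.8973
c* = (1 − s)·y* = (1 − 0.28) × 1.8973 ≈ 1.3661

c* ≈ 1.37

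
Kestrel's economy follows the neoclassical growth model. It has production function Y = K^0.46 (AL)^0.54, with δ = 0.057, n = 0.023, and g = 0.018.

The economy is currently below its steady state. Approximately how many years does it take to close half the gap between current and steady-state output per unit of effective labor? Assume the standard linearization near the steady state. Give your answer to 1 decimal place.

half-life ≈ 13.1 years

Near the steady state the convergence rate is λ = (1 − α)(n + g + δ).
λ = (1 − 0.46) × 0.098 = 0.54 × 0.098 = 0.05292
Half-life = ln 2 / λ = 0.6931 / 0.05292 ≈ 13.10 years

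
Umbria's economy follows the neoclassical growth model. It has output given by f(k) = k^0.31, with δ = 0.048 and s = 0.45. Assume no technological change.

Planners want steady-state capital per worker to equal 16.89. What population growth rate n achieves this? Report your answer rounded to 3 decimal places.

n ≈ 0.016

In steady state, investment equals break-even investment: s·k^α = (n + δ)·k.
So s / (n + δ) = (k*)^(1−α) = 16.89^0.69 = 7.0318.
Therefore n + δ = s / 7.0318 = 0.45 / 7.0318 = 0.0640, so n = 0.0640 − 0.048 = 0.0160.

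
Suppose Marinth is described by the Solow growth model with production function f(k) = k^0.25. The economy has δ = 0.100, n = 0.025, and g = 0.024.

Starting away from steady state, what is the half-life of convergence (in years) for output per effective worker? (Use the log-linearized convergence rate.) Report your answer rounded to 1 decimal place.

half-life ≈ 6.2 years

Near the steady state the convergence rate is λ = (1 − α)(n + g + δ).
λ = (1 − 0.25) × 0.149 = 0.75 × 0.149 = 0.11175
Half-life = ln 2 / λ = 0.6931 / 0.11175 ≈ 6.20 years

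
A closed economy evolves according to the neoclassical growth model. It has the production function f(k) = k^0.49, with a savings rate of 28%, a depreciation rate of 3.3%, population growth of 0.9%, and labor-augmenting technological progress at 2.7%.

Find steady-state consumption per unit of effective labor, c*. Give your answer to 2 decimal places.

In steady state, investment equals break-even investment: s·k^α = (n + g + δ)·k.
Dividing both sides by k: k^(1−α) = s / (n + g + δ).
k^0.51 = 0.28 / (0.009 + 0.027 + 0.033) = 0.28 / 0.069 = 4.0580
k* = 4.0580^(1/0.51) ≈ 15.5872
y* = (k*)^α = 15.5872^0.49 ≈ 3.8411
c* = (1 − s)·y* = (1 − 0.28) × 3.8411 ≈ 2.7656

c* = 2.77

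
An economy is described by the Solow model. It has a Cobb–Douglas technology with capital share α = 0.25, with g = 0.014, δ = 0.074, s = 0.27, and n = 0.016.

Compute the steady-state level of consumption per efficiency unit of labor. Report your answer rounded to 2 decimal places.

c* ≈ 1.00

At the steady state, Δk = 0, so s·k^α = (n + g + δ)·k.
Rearranging, k^(1−α) = s / (n + g + δ).
k^0.75 = 0.27 / (0.016 + 0.014 + 0.074) = 0.27 / 0.104 = 2.5962
k* = 2.5962^(1/0.75) ≈ 3.5682
y* = (k*)^α = 3.5682^0.25 ≈ 1.3744
c* = (1 − s)·y* = (1 − 0.27) × 1.3744 ≈ 1.0033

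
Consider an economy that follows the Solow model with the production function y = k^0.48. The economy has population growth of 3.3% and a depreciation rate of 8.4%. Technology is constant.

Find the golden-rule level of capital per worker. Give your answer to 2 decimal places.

The golden rule sets f'(k) = n + δ, i.e. α·k^(α−1) = n + δ.
So k^(1−α) = α / (n + δ) = 0.48 / 0.117 = 4.1026.
k_gold = 4.1026^(1/0.52) ≈ 15.0994

k_gold ≈ 15.10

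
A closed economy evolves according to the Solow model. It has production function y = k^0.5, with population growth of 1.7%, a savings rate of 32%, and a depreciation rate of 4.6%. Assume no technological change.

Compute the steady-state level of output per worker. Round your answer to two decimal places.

y* ≈ 5.08

At the steady state, Δk = 0, so s·k^α = (n + δ)·k.
Dividing both sides by k: k^(1−α) = s / (n + δ).
k^0.5 = 0.32 / (0.017 + 0.046) = 0.32 / 0.063 = 5.0794
k* = 5.0794^(1/0.5) ≈ 25.8003
y* = (k*)^α = 25.8003^0.5 ≈ 5.0794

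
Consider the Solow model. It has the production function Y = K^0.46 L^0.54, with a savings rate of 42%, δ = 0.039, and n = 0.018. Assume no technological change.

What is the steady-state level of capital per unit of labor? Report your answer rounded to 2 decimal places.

At the steady state, Δk = 0, so s·k^α = (n + δ)·k.
Rearranging, k^(1−α) = s / (n + δ).
k^0.54 = 0.42 / (0.018 + 0.039) = 0.42 / 0.057 = 7.3684
k* = 7.3684^(1/0.54) ≈ 40.3875

k* = 40.39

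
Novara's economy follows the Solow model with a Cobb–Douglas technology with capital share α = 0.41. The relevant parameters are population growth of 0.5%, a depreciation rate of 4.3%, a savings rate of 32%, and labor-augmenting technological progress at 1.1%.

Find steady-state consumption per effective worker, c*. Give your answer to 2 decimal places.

At the steady state, Δk = 0, so s·k^α = (n + g + δ)·k.
Dividing both sides by k: k^(1−α) = s / (n + g + δ).
k^0.59 = 0.32 / (0.005 + 0.011 + 0.043) = 0.32 / 0.059 = 5.4237
k* = 5.4237^(1/0.59) ≈ 17.5618
y* = (k*)^α = 17.5618^0.41 ≈ 3.2380
c* = (1 − s)·y* = (1 − 0.32) × 3.2380 ≈ 2.2018

c* ≈ 2.20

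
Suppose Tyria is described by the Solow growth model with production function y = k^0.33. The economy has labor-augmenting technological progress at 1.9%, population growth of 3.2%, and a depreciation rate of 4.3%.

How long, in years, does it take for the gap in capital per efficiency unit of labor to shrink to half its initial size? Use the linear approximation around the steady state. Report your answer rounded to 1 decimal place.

about 11.0 years

Near the steady state the convergence rate is λ = (1 − α)(n + g + δ).
λ = (1 − 0.33) × 0.094 = 0.67 × 0.094 = 0.06298
Half-life = ln 2 / λ = 0.6931 / 0.06298 ≈ 11.01 years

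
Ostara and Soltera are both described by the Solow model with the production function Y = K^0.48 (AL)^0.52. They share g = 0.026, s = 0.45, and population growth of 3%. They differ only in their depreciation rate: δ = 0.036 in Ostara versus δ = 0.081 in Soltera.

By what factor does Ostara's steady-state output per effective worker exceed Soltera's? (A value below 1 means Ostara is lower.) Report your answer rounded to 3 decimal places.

ratio ≈ 1.444

Steady-state y* = [s/(n + g + δ)]^(α/(1−α)), so the ratio is [ (s_O/(n + g + δ)_O) / (s_S/(n + g + δ)_S) ]^0.9231.
s_O/(n + g + δ)_O = 0.45/0.092 = 4.8913; s_S/(n + g + δ)_S = 0.45/0.137 = 3.2847.
Ratio = (4.8913/3.2847)^0.9231 = 1.4891^0.9231 ≈ 1.4442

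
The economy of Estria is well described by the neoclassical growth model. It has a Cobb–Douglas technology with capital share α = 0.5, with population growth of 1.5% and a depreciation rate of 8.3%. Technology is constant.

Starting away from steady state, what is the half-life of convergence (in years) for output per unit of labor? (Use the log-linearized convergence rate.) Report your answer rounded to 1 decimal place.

t_½ ≈ 14.1 years

Near the steady state the convergence rate is λ = (1 − α)(n + δ).
λ = (1 − 0.5) × 0.098 = 0.5 × 0.098 = 0.0490
Half-life = ln 2 / λ = 0.6931 / 0.0490 ≈ 14.14 years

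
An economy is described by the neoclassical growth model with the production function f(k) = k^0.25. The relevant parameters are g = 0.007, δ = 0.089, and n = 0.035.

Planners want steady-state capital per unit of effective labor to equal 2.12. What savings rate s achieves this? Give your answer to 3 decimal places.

At the steady state, Δk = 0, so s·k^α = (n + g + δ)·k.
So s / (n + g + δ) = (k*)^(1−α) = 2.12^0.75 = 1.7569.
Therefore s = 1.7569 × (n + g + δ) = 1.7569 × 0.131 = 0.2302.

s ≈ 0.230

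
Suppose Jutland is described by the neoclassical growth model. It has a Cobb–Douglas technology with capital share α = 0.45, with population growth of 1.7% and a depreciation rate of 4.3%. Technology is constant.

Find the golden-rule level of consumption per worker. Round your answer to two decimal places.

At the golden rule, f'(k) = n + δ, so α·k^(α−1) = n + δ and k_gold = (α/(n + δ))^(1/(1−α)).
k_gold = (0.45/0.060)^(1/0.55) = 7.5000^1.8182 ≈ 38.9975
c_gold = f(k_gold) − (n + δ)·k_gold = 5.1996 − 0.060×38.9975 ≈ 2.8598

c_gold ≈ 2.86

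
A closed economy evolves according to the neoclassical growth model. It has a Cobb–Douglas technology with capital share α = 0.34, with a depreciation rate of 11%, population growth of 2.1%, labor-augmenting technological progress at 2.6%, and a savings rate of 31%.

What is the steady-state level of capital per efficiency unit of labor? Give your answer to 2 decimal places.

k* ≈ 2.80

Steady state requires s·f(k) = (n + g + δ)·k, i.e. s·k^α = (n + g + δ)·k.
Rearranging, k^(1−α) = s / (n + g + δ).
k^0.66 = 0.31 / (0.021 + 0.026 + 0.110) = 0.31 / 0.157 = 1.9745
k* = 1.9745^(1/0.66) ≈ 2.8033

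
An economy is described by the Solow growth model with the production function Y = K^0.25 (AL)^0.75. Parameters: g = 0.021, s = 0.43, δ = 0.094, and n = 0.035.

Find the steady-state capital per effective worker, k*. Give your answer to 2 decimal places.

k* ≈ 4.07

Steady state requires s·f(k) = (n + g + δ)·k, i.e. s·k^α = (n + g + δ)·k.
Dividing both sides by k: k^(1−α) = s / (n + g + δ).
k^0.75 = 0.43 / (0.035 + 0.021 + 0.094) = 0.43 / 0.150 = 2.8667
k* = 2.8667^(1/0.75) ≈ 4.0723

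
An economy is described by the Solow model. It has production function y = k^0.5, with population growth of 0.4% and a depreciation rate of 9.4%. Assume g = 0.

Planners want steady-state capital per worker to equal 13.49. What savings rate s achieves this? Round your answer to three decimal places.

Steady state requires s·f(k) = (n + δ)·k, i.e. s·k^α = (n + δ)·k.
So s / (n + δ) = (k*)^(1−α) = 13.49^0.5 = 3.6729.
Therefore s = 3.6729 × (n + δ) = 3.6729 × 0.098 = 0.3599.

s ≈ 0.360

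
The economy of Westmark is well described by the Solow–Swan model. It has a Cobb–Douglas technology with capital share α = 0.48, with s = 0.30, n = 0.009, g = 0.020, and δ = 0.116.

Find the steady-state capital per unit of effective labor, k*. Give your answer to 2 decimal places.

k* ≈ 4.05

In steady state, investment equals break-even investment: s·k^α = (n + g + δ)·k.
Rearranging, k^(1−α) = s / (n + g + δ).
k^0.52 = 0.30 / (0.009 + 0.020 + 0.116) = 0.30 / 0.145 = 2.0690
k* = 2.0690^(1/0.52) ≈ 4.0479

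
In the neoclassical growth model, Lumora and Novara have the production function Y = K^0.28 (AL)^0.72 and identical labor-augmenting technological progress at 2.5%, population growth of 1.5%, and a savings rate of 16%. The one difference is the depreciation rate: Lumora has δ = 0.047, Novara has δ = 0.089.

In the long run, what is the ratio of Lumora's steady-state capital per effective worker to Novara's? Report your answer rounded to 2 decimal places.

k*_L / k*_N ≈ 1.73

Steady-state k* = [s/(n + g + δ)]^(1/(1−α)), so the ratio is [ (s_L/(n + g + δ)_L) / (s_N/(n + g + δ)_N) ]^1.3889.
s_L/(n + g + δ)_L = 0.16/0.087 = 1.8391; s_N/(n + g + δ)_N = 0.16/0.129 = 1.2403.
Ratio = (1.8391/1.2403)^1.3889 = 1.4828^1.3889 ≈ 1.7283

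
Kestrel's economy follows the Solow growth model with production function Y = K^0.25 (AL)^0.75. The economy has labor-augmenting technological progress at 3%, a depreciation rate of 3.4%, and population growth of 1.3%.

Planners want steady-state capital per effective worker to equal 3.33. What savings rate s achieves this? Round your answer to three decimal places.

s ≈ 0.190

Steady state requires s·f(k) = (n + g + δ)·k, i.e. s·k^α = (n + g + δ)·k.
So s / (n + g + δ) = (k*)^(1−α) = 3.33^0.75 = 2.4651.
Therefore s = 2.4651 × (n + g + δ) = 2.4651 × 0.077 = 0.1898.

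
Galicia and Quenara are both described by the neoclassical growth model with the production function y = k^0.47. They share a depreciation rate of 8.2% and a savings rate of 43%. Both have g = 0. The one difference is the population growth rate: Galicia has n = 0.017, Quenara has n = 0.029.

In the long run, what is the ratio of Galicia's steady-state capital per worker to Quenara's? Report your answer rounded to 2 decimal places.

ratio ≈ 1.24

Steady-state k* = [s/(n + δ)]^(1/(1−α)), so the ratio is [ (s_G/(n + δ)_G) / (s_Q/(n + δ)_Q) ]^1.8868.
s_G/(n + δ)_G = 0.43/0.099 = 4.3434; s_Q/(n + δ)_Q = 0.43/0.111 = 3.8739.
Ratio = (4.3434/3.8739)^1.8868 = 1.1212^1.8868 ≈ 1.2409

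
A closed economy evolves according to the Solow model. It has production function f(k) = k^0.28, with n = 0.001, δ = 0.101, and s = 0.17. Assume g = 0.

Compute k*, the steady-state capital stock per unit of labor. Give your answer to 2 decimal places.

k* = 2.03

In steady state, investment equals break-even investment: s·k^α = (n + δ)·k.
Dividing both sides by k: k^(1−α) = s / (n + δ).
k^0.72 = 0.17 / (0.001 + 0.101) = 0.17 / 0.102 = 1.6667
k* = 1.6667^(1/0.72) ≈ 2.0330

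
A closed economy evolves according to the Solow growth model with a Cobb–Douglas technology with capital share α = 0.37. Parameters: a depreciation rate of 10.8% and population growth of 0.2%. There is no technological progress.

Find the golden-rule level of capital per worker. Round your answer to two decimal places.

The golden rule sets f'(k) = n + δ, i.e. α·k^(α−1) = n + δ.
So k^(1−α) = α / (n + δ) = 0.37 / 0.110 = 3.3636.
k_gold = 3.3636^(1/0.63) ≈ 6.8580

k_gold ≈ 6.86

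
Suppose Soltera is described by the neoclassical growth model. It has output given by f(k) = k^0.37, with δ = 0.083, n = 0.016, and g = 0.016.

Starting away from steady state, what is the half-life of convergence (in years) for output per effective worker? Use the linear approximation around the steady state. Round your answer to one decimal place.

Near the steady state the convergence rate is λ = (1 − α)(n + g + δ).
λ = (1 − 0.37) × 0.115 = 0.63 × 0.115 = 0.07245
Half-life = ln 2 / λ = 0.6931 / 0.07245 ≈ 9.57 years

half-life ≈ 9.6 years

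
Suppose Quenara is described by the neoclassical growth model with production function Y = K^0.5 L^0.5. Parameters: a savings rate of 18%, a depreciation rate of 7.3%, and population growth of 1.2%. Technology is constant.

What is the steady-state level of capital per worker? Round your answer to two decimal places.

k* ≈ 4.48

Steady state requires s·f(k) = (n + δ)·k, i.e. s·k^α = (n + δ)·k.
Dividing both sides by k: k^(1−α) = s / (n + δ).
k^0.5 = 0.18 / (0.012 + 0.073) = 0.18 / 0.085 = 2.1176
k* = 2.1176^(1/0.5) ≈ 4.4842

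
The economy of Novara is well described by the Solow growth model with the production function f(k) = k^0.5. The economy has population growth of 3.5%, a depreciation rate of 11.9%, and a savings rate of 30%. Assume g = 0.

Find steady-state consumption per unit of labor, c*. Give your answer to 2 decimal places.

c* ≈ 1.36

In steady state, investment equals break-even investment: s·k^α = (n + δ)·k.
Rearranging, k^(1−α) = s / (n + δ).
k^0.5 = 0.30 / (0.035 + 0.119) = 0.30 / 0.154 = 1.9481
k* = 1.9481^(1/0.5) ≈ 3.7951
y* = (k*)^α = 3.7951^0.5 ≈ 1.9481
c* = (1 − s)·y* = (1 − 0.30) × 1.9481 ≈ 1.3637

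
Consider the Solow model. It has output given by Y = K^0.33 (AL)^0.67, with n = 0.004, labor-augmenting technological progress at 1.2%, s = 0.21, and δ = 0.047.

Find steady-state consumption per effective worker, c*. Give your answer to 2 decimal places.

In steady state, investment equals break-even investment: s·k^α = (n + g + δ)·k.
Rearranging, k^(1−α) = s / (n + g + δ).
k^0.67 = 0.21 / (0.004 + 0.012 + 0.047) = 0.21 / 0.063 = 3.3333
k* = 3.3333^(1/0.67) ≈ 6.0313
y* = (k*)^α = 6.0313^0.33 ≈ 1.8094
c* = (1 − s)·y* = (1 − 0.21) × 1.8094 ≈ 1.4294

c* = 1.43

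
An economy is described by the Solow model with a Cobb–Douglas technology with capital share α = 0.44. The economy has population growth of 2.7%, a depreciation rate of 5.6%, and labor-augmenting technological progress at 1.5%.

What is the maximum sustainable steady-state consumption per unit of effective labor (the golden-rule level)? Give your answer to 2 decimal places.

c_gold ≈ 1.82

At the golden rule, f'(k) = n + g + δ, so α·k^(α−1) = n + g + δ and k_gold = (α/(n + g + δ))^(1/(1−α)).
k_gold = (0.44/0.098)^(1/0.56) = 4.4898^1.7857 ≈ 14.6111
c_gold = f(k_gold) − (n + g + δ)·k_gold = 3.2543 − 0.098×14.6111 ≈ 1.8224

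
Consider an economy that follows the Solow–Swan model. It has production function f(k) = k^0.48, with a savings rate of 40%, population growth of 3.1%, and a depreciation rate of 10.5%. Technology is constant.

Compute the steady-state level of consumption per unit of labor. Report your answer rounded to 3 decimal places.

c* = 1.624

Steady state requires s·f(k) = (n + δ)·k, i.e. s·k^α = (n + δ)·k.
Rearranging, k^(1−α) = s / (n + δ).
k^0.52 = 0.40 / (0.031 + 0.105) = 0.40 / 0.136 = 2.9412
k* = 2.9412^(1/0.52) ≈ 7.9618
y* = (k*)^α = 7.9618^0.48 ≈ 2.7070
c* = (1 − s)·y* = (1 − 0.40) × 2.7070 ≈ 1.6242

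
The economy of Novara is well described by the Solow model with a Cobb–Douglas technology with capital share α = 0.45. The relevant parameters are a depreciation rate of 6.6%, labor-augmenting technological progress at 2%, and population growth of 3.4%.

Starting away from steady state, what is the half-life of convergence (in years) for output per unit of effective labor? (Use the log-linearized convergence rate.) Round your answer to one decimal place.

t_½ ≈ 10.5 years

Near the steady state the convergence rate is λ = (1 − α)(n + g + δ).
λ = (1 − 0.45) × 0.120 = 0.55 × 0.120 = 0.0660
Half-life = ln 2 / λ = 0.6931 / 0.0660 ≈ 10.50 years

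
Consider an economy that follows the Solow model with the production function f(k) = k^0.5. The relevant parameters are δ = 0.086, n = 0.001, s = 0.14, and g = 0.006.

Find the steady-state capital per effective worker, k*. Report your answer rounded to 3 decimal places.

At the steady state, Δk = 0, so s·k^α = (n + g + δ)·k.
Rearranging, k^(1−α) = s / (n + g + δ).
k^0.5 = 0.14 / (0.001 + 0.006 + 0.086) = 0.14 / 0.093 = 1.5054
k* = 1.5054^(1/0.5) ≈ 2.2662

k* ≈ 2.266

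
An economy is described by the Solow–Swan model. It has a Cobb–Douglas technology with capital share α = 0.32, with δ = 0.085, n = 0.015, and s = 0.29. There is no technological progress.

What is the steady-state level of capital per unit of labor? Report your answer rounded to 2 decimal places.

k* = 4.79

Steady state requires s·f(k) = (n + δ)·k, i.e. s·k^α = (n + δ)·k.
Dividing both sides by k: k^(1−α) = s / (n + δ).
k^0.68 = 0.29 / (0.015 + 0.085) = 0.29 / 0.100 = 2.9000
k* = 2.9000^(1/0.68) ≈ 4.7863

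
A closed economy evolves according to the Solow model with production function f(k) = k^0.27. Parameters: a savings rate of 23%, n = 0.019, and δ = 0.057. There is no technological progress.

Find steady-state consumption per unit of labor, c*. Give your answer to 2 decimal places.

In steady state, investment equals break-even investment: s·k^α = (n + δ)·k.
Rearranging, k^(1−α) = s / (n + δ).
k^0.73 = 0.23 / (0.019 + 0.057) = 0.23 / 0.076 = 3.0263
k* = 3.0263^(1/0.73) ≈ 4.5581
y* = (k*)^α = 4.5581^0.27 ≈ 1.5062
c* = (1 − s)·y* = (1 − 0.23) × 1.5062 ≈ 1.1598

c* ≈ 1.16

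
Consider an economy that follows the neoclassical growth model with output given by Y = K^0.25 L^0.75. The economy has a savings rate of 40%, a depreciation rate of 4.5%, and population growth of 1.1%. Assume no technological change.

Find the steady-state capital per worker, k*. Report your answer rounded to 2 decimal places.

In steady state, investment equals break-even investment: s·k^α = (n + δ)·k.
Rearranging, k^(1−α) = s / (n + δ).
k^0.75 = 0.40 / (0.011 + 0.045) = 0.40 / 0.056 = 7.1429
k* = 7.1429^(1/0.75) ≈ 13.7562

k* ≈ 13.76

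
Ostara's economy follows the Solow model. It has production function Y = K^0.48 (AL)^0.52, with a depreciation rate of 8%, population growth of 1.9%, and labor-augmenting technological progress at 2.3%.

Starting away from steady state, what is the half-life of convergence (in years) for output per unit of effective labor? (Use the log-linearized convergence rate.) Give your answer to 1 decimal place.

t_½ ≈ 10.9 years

Near the steady state the convergence rate is λ = (1 − α)(n + g + δ).
λ = (1 − 0.48) × 0.122 = 0.52 × 0.122 = 0.06344
Half-life = ln 2 / λ = 0.6931 / 0.06344 ≈ 10.93 years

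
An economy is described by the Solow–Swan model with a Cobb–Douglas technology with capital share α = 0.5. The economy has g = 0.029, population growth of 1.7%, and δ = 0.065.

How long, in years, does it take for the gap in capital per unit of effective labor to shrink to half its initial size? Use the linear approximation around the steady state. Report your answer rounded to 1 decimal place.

half-life ≈ 12.5 years

Near the steady state the convergence rate is λ = (1 − α)(n + g + δ).
λ = (1 − 0.5) × 0.111 = 0.5 × 0.111 = 0.0555
Half-life = ln 2 / λ = 0.6931 / 0.0555 ≈ 12.49 years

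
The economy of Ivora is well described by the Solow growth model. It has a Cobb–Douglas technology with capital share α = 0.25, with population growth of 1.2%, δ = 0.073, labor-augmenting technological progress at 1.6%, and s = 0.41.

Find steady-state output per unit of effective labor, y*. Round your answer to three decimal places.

y* ≈ 1.595

Steady state requires s·f(k) = (n + g + δ)·k, i.e. s·k^α = (n + g + δ)·k.
Rearranging, k^(1−α) = s / (n + g + δ).
k^0.75 = 0.41 / (0.012 + 0.016 + 0.073) = 0.41 / 0.101 = 4.0594
k* = 4.0594^(1/0.75) ≈ 6.4756
y* = (k*)^α = 6.4756^0.25 ≈ 1.5952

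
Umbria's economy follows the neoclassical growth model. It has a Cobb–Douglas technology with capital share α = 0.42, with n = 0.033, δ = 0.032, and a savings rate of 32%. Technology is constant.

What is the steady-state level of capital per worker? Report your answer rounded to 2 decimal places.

k* ≈ 15.61

In steady state, investment equals break-even investment: s·k^α = (n + δ)·k.
Rearranging, k^(1−α) = s / (n + δ).
k^0.58 = 0.32 / (0.033 + 0.032) = 0.32 / 0.065 = 4.9231
k* = 4.9231^(1/0.58) ≈ 15.6140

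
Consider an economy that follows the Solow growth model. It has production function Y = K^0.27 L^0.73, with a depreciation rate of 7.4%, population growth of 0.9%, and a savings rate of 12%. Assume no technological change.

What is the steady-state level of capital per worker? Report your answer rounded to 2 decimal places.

In steady state, investment equals break-even investment: s·k^α = (n + δ)·k.
Rearranging, k^(1−α) = s / (n + δ).
k^0.73 = 0.12 / (0.009 + 0.074) = 0.12 / 0.083 = 1.4458
k* = 1.4458^(1/0.73) ≈ 1.6570

k* = 1.66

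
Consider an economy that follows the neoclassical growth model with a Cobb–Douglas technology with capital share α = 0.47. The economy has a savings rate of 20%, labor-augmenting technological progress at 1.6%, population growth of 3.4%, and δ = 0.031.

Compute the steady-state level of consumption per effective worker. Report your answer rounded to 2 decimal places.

c* ≈ 1.78

In steady state, investment equals break-even investment: s·k^α = (n + g + δ)·k.
Dividing both sides by k: k^(1−α) = s / (n + g + δ).
k^0.53 = 0.20 / (0.034 + 0.016 + 0.031) = 0.20 / 0.081 = 2.4691
k* = 2.4691^(1/0.53) ≈ 5.5035
y* = (k*)^α = 5.5035^0.47 ≈ 2.2289
c* = (1 − s)·y* = (1 − 0.20) × 2.2289 ≈ 1.7831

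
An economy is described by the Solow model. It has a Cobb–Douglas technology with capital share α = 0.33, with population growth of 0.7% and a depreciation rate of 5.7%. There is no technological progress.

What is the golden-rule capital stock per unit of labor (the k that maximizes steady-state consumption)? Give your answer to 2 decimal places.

k_gold ≈ 11.57

The golden rule sets f'(k) = n + δ, i.e. α·k^(α−1) = n + δ.
So k^(1−α) = α / (n + δ) = 0.33 / 0.064 = 5.1563.
k_gold = 5.1563^(1/0.67) ≈ 11.5662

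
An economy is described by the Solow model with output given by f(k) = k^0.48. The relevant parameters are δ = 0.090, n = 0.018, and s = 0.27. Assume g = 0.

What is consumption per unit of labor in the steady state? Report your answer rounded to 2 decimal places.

Steady state requires s·f(k) = (n + δ)·k, i.e. s·k^α = (n + δ)·k.
Dividing both sides by k: k^(1−α) = s / (n + δ).
k^0.52 = 0.27 / (0.018 + 0.090) = 0.27 / 0.108 = 2.5000
k* = 2.5000^(1/0.52) ≈ 5.8246
y* = (k*)^α = 5.8246^0.48 ≈ 2.3298
c* = (1 − s)·y* = (1 − 0.27) × 2.3298 ≈ 1.7008

c* ≈ 1.70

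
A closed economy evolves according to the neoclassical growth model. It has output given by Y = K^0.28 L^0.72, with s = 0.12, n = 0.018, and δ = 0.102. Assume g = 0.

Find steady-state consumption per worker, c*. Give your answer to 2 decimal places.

c* ≈ 0.88

Steady state requires s·f(k) = (n + δ)·k, i.e. s·k^α = (n + δ)·k.
Dividing both sides by k: k^(1−α) = s / (n + δ).
k^0.72 = 0.12 / (0.018 + 0.102) = 0.12 / 0.120 = 1.0000
k* = 1.0000^(1/0.72) ≈ 1.0000
y* = (k*)^α = 1.0000^0.28 ≈ 1.0000
c* = (1 − s)·y* = (1 − 0.12) × 1.0000 ≈ 0.8800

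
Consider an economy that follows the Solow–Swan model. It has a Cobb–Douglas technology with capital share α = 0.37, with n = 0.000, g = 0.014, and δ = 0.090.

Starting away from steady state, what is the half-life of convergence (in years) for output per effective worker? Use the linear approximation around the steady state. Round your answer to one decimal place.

about 10.6 years

Near the steady state the convergence rate is λ = (1 − α)(n + g + δ).
λ = (1 − 0.37) × 0.104 = 0.63 × 0.104 = 0.06552
Half-life = ln 2 / λ = 0.6931 / 0.06552 ≈ 10.58 years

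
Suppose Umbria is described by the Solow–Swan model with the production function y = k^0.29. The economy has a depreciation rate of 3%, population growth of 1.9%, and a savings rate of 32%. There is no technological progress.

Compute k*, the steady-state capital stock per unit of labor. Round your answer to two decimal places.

k* ≈ 14.05

Steady state requires s·f(k) = (n + δ)·k, i.e. s·k^α = (n + δ)·k.
Rearranging, k^(1−α) = s / (n + δ).
k^0.71 = 0.32 / (0.019 + 0.030) = 0.32 / 0.049 = 6.5306
k* = 6.5306^(1/0.71) ≈ 14.0547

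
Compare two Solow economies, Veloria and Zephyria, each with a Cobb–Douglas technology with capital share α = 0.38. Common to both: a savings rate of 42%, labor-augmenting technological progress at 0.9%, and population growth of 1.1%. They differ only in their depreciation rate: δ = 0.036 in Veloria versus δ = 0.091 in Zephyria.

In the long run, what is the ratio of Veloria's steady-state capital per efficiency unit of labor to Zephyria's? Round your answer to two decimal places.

ratio ≈ 3.01

Steady-state k* = [s/(n + g + δ)]^(1/(1−α)), so the ratio is [ (s_V/(n + g + δ)_V) / (s_Z/(n + g + δ)_Z) ]^1.6129.
s_V/(n + g + δ)_V = 0.42/0.056 = 7.5000; s_Z/(n + g + δ)_Z = 0.42/0.111 = 3.7838.
Ratio = (7.5000/3.7838)^1.6129 = 1.9821^1.6129 ≈ 3.0146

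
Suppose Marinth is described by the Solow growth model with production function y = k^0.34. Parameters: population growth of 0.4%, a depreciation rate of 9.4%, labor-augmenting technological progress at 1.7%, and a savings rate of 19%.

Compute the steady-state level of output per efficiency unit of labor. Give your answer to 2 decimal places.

In steady state, investment equals break-even investment: s·k^α = (n + g + δ)·k.
Rearranging, k^(1−α) = s / (n + g + δ).
k^0.66 = 0.19 / (0.004 + 0.017 + 0.094) = 0.19 / 0.115 = 1.6522
k* = 1.6522^(1/0.66) ≈ 2.1399
y* = (k*)^α = 2.1399^0.34 ≈ 1.2952

y* = 1.30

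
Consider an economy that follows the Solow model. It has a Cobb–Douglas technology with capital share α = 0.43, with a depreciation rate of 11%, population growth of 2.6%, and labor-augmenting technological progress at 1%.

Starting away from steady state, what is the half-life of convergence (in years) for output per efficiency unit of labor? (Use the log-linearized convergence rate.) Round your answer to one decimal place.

about 8.3 years

Near the steady state the convergence rate is λ = (1 − α)(n + g + δ).
λ = (1 − 0.43) × 0.146 = 0.57 × 0.146 = 0.08322
Half-life = ln 2 / λ = 0.6931 / 0.08322 ≈ 8.33 years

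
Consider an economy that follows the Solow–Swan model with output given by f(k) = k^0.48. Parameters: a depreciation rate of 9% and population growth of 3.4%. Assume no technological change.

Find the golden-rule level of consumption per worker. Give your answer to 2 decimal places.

c_gold ≈ 1.81

At the golden rule, f'(k) = n + δ, so α·k^(α−1) = n + δ and k_gold = (α/(n + δ))^(1/(1−α)).
k_gold = (0.48/0.124)^(1/0.52) = 3.8710^1.9231 ≈ 13.5034
c_gold = f(k_gold) − (n + δ)·k_gold = 3.4883 − 0.124×13.5034 ≈ 1.8139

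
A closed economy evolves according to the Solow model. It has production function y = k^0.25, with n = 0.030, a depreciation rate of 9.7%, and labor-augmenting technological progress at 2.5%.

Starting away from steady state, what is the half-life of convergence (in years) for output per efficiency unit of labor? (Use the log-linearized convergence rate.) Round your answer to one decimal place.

half-life ≈ 6.1 years

Near the steady state the convergence rate is λ = (1 − α)(n + g + δ).
λ = (1 − 0.25) × 0.152 = 0.75 × 0.152 = 0.1140
Half-life = ln 2 / λ = 0.6931 / 0.1140 ≈ 6.08 years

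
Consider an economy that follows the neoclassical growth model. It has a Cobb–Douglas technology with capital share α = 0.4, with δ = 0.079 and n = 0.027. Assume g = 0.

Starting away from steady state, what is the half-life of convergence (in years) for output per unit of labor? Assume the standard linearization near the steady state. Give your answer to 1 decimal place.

half-life ≈ 10.9 years

Near the steady state the convergence rate is λ = (1 − α)(n + δ).
λ = (1 − 0.4) × 0.106 = 0.6 × 0.106 = 0.0636
Half-life = ln 2 / λ = 0.6931 / 0.0636 ≈ 10.90 years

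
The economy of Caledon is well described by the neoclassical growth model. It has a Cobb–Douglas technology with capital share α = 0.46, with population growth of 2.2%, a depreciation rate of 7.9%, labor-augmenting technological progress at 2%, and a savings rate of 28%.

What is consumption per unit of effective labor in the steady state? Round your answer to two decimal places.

c* ≈ 1.47

At the steady state, Δk = 0, so s·k^α = (n + g + δ)·k.
Dividing both sides by k: k^(1−α) = s / (n + g + δ).
k^0.54 = 0.28 / (0.022 + 0.020 + 0.079) = 0.28 / 0.121 = 2.3140
k* = 2.3140^(1/0.54) ≈ 4.7288
y* = (k*)^α = 4.7288^0.46 ≈ 2.0436
c* = (1 − s)·y* = (1 − 0.28) × 2.0436 ≈ 1.4714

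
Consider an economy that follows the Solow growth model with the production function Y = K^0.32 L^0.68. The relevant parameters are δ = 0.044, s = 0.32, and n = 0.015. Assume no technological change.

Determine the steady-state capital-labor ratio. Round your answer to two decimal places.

k* = 12.02

Steady state requires s·f(k) = (n + δ)·k, i.e. s·k^α = (n + δ)·k.
Dividing both sides by k: k^(1−α) = s / (n + δ).
k^0.68 = 0.32 / (0.015 + 0.044) = 0.32 / 0.059 = 5.4237
k* = 5.4237^(1/0.68) ≈ 12.0184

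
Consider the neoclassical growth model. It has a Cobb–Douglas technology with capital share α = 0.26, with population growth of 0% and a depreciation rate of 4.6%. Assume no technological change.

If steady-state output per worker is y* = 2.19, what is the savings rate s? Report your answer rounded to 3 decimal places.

In steady state, investment equals break-even investment: s·k^α = (n + δ)·k.
Since y* = [s/(n + δ)]^(α/(1−α)), we have s/(n + δ) = (y*)^((1−α)/α) = 2.19^2.8462 = 9.3105.
Therefore s = 9.3105 × (n + δ) = 9.3105 × 0.046 = 0.4283.

s ≈ 0.428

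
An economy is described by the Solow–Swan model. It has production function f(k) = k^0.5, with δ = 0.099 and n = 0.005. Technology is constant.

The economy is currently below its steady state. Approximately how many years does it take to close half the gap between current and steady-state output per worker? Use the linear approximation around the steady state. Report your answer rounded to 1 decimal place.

half-life ≈ 13.3 years

Near the steady state the convergence rate is λ = (1 − α)(n + δ).
λ = (1 − 0.5) × 0.104 = 0.5 × 0.104 = 0.0520
Half-life = ln 2 / λ = 0.6931 / 0.0520 ≈ 13.33 years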